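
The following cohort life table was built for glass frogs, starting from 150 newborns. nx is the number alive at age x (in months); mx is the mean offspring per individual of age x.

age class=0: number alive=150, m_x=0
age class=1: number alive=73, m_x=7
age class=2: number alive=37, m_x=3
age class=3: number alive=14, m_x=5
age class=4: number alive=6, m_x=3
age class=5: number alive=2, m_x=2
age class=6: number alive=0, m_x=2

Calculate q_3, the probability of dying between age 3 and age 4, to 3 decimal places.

0.571

lx = nx/n0 = nx/150: 1, 0.48667…, 0.24667…, 0.09333…, 0.04, 0.01333…, 0
q_3 = (l_3 − l_4) / l_3 = (0.093333… − 0.04) / 0.093333…
     = 0.053333… / 0.093333… = 0.571429… → 0.571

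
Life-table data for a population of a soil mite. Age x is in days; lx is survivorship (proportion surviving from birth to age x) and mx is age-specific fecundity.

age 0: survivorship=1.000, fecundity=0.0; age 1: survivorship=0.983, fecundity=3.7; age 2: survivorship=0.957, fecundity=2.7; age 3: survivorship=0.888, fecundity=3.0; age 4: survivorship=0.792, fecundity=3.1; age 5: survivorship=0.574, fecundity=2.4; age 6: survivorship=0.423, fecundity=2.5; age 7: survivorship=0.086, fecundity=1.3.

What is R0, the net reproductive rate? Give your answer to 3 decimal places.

lx·mx by age: 0, 3.6371, 2.5839, 2.664, 2.4552, 1.3776, 1.0575, 0.1118
R0 = Σ lx·mx = 13.8871 → 13.887

13.887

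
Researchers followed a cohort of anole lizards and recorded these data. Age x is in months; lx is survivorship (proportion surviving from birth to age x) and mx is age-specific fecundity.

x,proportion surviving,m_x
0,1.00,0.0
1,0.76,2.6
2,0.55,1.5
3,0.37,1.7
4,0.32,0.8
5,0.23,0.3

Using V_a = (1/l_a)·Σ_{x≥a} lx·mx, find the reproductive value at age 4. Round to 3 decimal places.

1.016

lx·mx for x ≥ 4: 0.256, 0.069 → sum = 0.325
V_4 = 0.325 / l_4 = 0.325 / 0.32 = 1.015625 → 1.016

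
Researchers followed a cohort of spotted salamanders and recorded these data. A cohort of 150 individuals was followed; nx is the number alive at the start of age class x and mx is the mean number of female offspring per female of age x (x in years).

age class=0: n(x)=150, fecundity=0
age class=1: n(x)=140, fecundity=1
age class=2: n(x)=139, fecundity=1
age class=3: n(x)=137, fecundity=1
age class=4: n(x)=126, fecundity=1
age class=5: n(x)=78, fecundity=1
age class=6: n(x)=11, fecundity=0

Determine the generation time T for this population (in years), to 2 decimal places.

2.78

lx = nx/n0 = nx/150: 1, 0.93333…, 0.92667…, 0.91333…, 0.84, 0.52, 0.07333…
lx·mx: 0, 0.933333…, 0.926667…, 0.913333…, 0.84, 0.52, 0 → R0 = 4.133333…
x·lx·mx: 0, 0.933333…, 1.853333…, 2.74…, 3.36, 2.6, 0 → Σ = 11.486667…
T = 11.486667… / 4.133333… = 2.779032… → 2.78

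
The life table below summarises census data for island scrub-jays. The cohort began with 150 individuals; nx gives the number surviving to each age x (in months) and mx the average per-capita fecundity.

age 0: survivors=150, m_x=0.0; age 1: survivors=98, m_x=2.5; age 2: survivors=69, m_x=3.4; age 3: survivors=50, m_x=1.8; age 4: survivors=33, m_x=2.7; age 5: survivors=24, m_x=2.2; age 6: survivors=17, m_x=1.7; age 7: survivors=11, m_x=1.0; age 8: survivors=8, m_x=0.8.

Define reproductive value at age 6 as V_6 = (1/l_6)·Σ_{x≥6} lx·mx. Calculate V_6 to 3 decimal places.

lx = nx/n0 = nx/150: 1, 0.65333…, 0.46, 0.33333…, 0.22, 0.16, 0.11333…, 0.07333…, 0.05333…
lx·mx for x ≥ 6: 0.192667…, 0.073333…, 0.042667… → sum = 0.308667…
V_6 = 0.308667… / l_6 = 0.308667… / 0.113333… = 2.723529… → 2.724

2.724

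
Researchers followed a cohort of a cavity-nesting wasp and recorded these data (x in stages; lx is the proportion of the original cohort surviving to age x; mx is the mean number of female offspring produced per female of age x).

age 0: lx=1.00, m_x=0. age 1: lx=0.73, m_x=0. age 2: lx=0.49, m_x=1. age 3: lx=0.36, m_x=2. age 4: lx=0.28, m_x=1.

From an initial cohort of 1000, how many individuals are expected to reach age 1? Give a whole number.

Expected survivors = N0 · l_1 = 1000 × 0.73 = 730 → 730

730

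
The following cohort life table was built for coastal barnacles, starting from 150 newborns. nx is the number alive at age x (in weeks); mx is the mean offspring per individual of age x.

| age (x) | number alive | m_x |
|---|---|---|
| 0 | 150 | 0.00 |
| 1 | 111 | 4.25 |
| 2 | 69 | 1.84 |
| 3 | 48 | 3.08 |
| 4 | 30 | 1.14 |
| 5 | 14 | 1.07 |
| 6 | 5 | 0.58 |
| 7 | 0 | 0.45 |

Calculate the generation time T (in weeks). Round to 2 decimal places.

1.75

lx = nx/n0 = nx/150: 1, 0.74, 0.46, 0.32, 0.2, 0.09333…, 0.03333…, 0
lx·mx: 0, 3.145, 0.8464, 0.9856, 0.228, 0.099867…, 0.019333…, 0 → R0 = 5.3242…
x·lx·mx: 0, 3.145, 1.6928, 2.9568, 0.912, 0.499333…, 0.116…, 0 → Σ = 9.321933…
T = 9.321933… / 5.3242… = 1.750861… → 1.75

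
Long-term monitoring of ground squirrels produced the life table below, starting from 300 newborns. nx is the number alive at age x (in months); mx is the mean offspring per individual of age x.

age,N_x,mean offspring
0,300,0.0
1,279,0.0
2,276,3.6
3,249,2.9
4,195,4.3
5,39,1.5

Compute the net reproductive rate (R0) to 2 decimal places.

lx = nx/n0 = nx/300: 1, 0.93, 0.92, 0.83, 0.65, 0.13
lx·mx by age: 0, 0, 3.312, 2.407, 2.795, 0.195
R0 = Σ lx·mx = 8.709 → 8.71

8.71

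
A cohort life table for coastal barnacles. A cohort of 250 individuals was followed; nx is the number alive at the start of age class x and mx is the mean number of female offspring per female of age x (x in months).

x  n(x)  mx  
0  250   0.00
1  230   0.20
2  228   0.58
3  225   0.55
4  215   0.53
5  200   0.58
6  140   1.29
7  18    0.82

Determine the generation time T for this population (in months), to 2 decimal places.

3.99

lx = nx/n0 = nx/250: 1, 0.92, 0.912, 0.9, 0.86, 0.8, 0.56, 0.072
lx·mx: 0, 0.184, 0.52896, 0.495, 0.4558, 0.464, 0.7224, 0.05904 → R0 = 2.9092
x·lx·mx: 0, 0.184, 1.05792, 1.485, 1.8232, 2.32, 4.3344, 0.41328 → Σ = 11.6178
T = 11.6178 / 2.9092 = 3.993469… → 3.99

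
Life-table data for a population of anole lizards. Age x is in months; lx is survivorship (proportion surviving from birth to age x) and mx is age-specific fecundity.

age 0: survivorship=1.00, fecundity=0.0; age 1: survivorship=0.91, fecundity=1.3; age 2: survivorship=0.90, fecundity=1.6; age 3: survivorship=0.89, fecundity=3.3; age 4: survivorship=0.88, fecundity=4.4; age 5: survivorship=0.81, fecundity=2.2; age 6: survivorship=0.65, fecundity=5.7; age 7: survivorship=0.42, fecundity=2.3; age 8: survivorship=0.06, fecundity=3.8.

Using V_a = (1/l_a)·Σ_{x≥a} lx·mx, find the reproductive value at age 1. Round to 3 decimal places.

lx·mx for x ≥ 1: 1.183, 1.44, 2.937, 3.872, 1.782, 3.705, 0.966, 0.228 → sum = 16.113
V_1 = 16.113 / l_1 = 16.113 / 0.91 = 17.706593… → 17.707

17.707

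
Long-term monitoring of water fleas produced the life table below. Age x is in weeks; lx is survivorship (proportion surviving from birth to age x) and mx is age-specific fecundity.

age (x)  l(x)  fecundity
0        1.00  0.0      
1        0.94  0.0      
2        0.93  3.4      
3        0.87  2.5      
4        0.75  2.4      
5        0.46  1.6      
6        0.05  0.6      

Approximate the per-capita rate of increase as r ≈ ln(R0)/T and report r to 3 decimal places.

R0 = Σ lx·mx = 0 + 0 + 3.162 + 2.175 + 1.8 + 0.736 + 0.03 = 7.903
Σ x·lx·mx = 23.909; T = 23.909/7.903 = 3.02531…
r ≈ ln(R0)/T = ln(7.903)/3.02531… = 0.68332… → 0.683

0.683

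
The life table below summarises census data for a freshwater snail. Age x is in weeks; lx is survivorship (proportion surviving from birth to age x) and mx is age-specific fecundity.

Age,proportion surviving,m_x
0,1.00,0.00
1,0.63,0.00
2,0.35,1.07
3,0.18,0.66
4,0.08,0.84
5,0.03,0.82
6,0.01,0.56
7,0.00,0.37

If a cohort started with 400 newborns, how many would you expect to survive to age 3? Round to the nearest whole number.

72

Expected survivors = N0 · l_3 = 400 × 0.18 = 72 → 72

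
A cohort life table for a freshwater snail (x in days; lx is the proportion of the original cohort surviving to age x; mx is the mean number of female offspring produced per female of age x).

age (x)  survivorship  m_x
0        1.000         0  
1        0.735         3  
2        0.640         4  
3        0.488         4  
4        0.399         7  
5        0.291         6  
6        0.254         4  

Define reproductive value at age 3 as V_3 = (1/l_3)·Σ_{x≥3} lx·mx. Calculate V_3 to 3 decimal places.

15.383

lx·mx for x ≥ 3: 1.952, 2.793, 1.746, 1.016 → sum = 7.507
V_3 = 7.507 / l_3 = 7.507 / 0.488 = 15.383197… → 15.383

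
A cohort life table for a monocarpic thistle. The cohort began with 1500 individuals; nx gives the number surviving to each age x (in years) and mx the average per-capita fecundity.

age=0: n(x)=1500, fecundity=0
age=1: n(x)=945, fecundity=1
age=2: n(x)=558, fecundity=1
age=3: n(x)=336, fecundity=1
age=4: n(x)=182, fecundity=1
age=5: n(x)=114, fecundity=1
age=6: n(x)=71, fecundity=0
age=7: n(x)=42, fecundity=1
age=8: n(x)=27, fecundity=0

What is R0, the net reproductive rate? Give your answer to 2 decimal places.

lx = nx/n0 = nx/1500: 1, 0.63, 0.372, 0.224, 0.12133…, 0.076, 0.04733…, 0.028, 0.018
lx·mx by age: 0, 0.63, 0.372, 0.224, 0.121333…, 0.076, 0, 0.028, 0
R0 = Σ lx·mx = 1.451333… → 1.45

1.45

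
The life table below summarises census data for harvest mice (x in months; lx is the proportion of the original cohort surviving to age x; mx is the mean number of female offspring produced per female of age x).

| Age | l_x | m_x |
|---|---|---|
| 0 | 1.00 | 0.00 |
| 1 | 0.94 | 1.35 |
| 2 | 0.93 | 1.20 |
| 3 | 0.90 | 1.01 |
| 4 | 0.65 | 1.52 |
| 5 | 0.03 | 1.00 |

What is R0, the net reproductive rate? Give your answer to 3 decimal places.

4.312

lx·mx by age: 0, 1.269, 1.116, 0.909, 0.988, 0.03
R0 = Σ lx·mx = 4.312 → 4.312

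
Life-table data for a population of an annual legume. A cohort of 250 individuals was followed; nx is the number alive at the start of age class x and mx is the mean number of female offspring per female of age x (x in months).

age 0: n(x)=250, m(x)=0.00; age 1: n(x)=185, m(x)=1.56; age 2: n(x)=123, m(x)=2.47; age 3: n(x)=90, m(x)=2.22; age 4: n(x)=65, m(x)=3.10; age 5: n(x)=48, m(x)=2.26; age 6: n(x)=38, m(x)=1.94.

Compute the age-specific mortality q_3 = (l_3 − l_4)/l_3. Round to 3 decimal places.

lx = nx/n0 = nx/250: 1, 0.74, 0.492, 0.36, 0.26, 0.192, 0.152
q_3 = (l_3 − l_4) / l_3 = (0.36 − 0.26) / 0.36
     = 0.1 / 0.36 = 0.277778… → 0.278

0.278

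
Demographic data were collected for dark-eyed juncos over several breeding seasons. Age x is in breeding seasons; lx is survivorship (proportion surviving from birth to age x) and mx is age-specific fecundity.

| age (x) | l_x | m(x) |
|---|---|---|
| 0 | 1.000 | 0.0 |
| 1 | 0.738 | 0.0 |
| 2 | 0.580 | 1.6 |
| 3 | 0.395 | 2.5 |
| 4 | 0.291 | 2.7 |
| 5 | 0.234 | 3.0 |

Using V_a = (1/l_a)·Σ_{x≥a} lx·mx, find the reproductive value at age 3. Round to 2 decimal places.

6.27

lx·mx for x ≥ 3: 0.9875, 0.7857, 0.702 → sum = 2.4752
V_3 = 2.4752 / l_3 = 2.4752 / 0.395 = 6.266329… → 6.27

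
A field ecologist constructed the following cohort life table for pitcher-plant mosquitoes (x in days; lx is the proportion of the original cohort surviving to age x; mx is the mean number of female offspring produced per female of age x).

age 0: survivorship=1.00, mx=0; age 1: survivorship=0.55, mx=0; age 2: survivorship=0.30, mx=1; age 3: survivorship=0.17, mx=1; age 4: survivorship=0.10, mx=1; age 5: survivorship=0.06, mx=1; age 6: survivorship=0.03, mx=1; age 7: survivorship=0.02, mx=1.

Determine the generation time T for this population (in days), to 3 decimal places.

3.132

lx·mx: 0, 0, 0.3, 0.17, 0.1, 0.06, 0.03, 0.02 → R0 = 0.68
x·lx·mx: 0, 0, 0.6, 0.51, 0.4, 0.3, 0.18, 0.14 → Σ = 2.13
T = 2.13 / 0.68 = 3.132353… → 3.132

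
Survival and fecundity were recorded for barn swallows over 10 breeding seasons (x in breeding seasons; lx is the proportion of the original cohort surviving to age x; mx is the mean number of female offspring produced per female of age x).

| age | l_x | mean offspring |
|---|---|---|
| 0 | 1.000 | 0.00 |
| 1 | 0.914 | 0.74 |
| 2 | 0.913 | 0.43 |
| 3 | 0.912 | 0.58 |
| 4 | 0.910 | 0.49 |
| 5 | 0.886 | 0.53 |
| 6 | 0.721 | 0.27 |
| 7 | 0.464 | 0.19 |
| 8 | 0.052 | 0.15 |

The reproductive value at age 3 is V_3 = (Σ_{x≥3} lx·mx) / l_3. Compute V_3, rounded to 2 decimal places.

1.90

lx·mx for x ≥ 3: 0.52896, 0.4459, 0.46958, 0.19467, 0.08816, 0.0078 → sum = 1.73507
V_3 = 1.73507 / l_3 = 1.73507 / 0.912 = 1.902489… → 1.90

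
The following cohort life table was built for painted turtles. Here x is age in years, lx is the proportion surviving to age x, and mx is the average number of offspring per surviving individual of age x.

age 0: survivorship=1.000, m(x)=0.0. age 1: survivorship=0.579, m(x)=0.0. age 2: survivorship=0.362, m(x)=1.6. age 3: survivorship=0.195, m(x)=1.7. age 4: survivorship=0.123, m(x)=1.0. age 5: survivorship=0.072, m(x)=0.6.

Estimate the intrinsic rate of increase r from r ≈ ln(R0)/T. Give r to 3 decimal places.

R0 = Σ lx·mx = 0 + 0 + 0.5792 + 0.3315 + 0.123 + 0.0432 = 1.0769
Σ x·lx·mx = 2.8609; T = 2.8609/1.0769 = 2.65661…
r ≈ ln(R0)/T = ln(1.0769)/2.65661… = 0.02789… → 0.028

0.028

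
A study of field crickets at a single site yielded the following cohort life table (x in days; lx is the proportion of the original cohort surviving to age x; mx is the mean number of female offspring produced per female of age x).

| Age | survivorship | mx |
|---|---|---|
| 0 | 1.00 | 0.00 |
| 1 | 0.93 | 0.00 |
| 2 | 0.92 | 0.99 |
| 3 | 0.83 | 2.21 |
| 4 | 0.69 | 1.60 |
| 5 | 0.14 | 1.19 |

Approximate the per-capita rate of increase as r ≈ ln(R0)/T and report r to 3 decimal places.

0.444

R0 = Σ lx·mx = 0 + 0 + 0.9108 + 1.8343 + 1.104 + 0.1666 = 4.0157
Σ x·lx·mx = 12.5735; T = 12.5735/4.0157 = 3.13109…
r ≈ ln(R0)/T = ln(4.0157)/3.13109… = 0.444… → 0.444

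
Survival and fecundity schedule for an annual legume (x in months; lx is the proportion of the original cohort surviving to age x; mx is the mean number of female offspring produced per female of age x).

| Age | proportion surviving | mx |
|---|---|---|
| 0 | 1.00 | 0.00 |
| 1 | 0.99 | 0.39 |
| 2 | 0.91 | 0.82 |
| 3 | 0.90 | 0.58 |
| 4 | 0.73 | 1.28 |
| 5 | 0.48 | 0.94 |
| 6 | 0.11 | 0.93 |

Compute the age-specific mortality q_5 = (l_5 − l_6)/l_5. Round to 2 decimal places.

q_5 = (l_5 − l_6) / l_5 = (0.48 − 0.11) / 0.48
     = 0.37 / 0.48 = 0.770833… → 0.77

0.77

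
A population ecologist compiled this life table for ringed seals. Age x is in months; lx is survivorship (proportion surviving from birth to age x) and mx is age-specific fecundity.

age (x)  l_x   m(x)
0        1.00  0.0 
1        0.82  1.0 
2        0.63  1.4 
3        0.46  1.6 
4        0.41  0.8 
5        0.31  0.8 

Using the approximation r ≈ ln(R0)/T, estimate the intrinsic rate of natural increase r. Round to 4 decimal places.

0.4528

R0 = Σ lx·mx = 0 + 0.82 + 0.882 + 0.736 + 0.328 + 0.248 = 3.014
Σ x·lx·mx = 7.344; T = 7.344/3.014 = 2.43663…
r ≈ ln(R0)/T = ln(3.014)/2.43663… = 0.452785… → 0.4528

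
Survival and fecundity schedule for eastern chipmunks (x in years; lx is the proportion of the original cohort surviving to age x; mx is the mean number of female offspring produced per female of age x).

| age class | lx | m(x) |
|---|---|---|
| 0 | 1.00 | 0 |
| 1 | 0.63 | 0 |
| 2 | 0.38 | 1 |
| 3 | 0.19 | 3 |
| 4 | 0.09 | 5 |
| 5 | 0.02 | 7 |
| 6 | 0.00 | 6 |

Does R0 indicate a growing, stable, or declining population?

growing

R0 = Σ lx·mx = 0 + 0 + 0.38 + 0.57 + 0.45 + 0.14 + 0 = 1.54
R0 > 1, so the population is growing.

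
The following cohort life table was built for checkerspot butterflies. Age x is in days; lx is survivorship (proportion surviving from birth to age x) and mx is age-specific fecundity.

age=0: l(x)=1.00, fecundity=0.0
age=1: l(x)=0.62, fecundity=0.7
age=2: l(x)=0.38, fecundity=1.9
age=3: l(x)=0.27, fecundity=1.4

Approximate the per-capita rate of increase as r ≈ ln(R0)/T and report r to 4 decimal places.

R0 = Σ lx·mx = 0 + 0.434 + 0.722 + 0.378 = 1.534
Σ x·lx·mx = 3.012; T = 3.012/1.534 = 1.96349…
r ≈ ln(R0)/T = ln(1.534)/1.96349… = 0.217917… → 0.2179

0.2179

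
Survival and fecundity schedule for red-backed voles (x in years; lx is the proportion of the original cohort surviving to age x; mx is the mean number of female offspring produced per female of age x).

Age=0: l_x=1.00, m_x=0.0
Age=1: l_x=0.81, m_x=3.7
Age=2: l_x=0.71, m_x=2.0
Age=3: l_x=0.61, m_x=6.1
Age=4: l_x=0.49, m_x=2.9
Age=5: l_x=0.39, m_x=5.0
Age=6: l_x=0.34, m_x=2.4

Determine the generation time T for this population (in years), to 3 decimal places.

3.029

lx·mx: 0, 2.997, 1.42, 3.721, 1.421, 1.95, 0.816 → R0 = 12.325
x·lx·mx: 0, 2.997, 2.84, 11.163, 5.684, 9.75, 4.896 → Σ = 37.33
T = 37.33 / 12.325 = 3.028803… → 3.029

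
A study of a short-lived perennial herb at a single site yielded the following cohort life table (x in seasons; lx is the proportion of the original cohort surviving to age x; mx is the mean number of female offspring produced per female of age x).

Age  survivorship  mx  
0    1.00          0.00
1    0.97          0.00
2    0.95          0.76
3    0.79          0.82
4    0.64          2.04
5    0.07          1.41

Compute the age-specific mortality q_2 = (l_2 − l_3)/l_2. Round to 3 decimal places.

q_2 = (l_2 − l_3) / l_2 = (0.95 − 0.79) / 0.95
     = 0.16 / 0.95 = 0.168421… → 0.168

0.168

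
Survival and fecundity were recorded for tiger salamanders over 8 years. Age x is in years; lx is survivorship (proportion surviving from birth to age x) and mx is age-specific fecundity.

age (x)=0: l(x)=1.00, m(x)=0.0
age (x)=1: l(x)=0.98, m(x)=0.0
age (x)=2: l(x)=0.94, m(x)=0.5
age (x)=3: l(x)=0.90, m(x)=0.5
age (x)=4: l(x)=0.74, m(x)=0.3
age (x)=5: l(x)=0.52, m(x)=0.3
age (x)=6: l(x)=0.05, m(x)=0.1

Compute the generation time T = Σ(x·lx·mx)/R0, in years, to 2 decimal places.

lx·mx: 0, 0, 0.47, 0.45, 0.222, 0.156, 0.005 → R0 = 1.303
x·lx·mx: 0, 0, 0.94, 1.35, 0.888, 0.78, 0.03 → Σ = 3.988
T = 3.988 / 1.303 = 3.060629… → 3.06

3.06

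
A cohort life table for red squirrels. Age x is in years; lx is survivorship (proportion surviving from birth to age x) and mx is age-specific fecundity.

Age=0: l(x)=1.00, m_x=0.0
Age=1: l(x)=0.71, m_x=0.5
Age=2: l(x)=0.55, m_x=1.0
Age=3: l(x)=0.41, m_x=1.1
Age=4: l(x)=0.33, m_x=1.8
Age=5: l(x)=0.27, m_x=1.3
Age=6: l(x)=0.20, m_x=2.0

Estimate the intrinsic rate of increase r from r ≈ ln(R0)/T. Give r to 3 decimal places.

0.287

R0 = Σ lx·mx = 0 + 0.355 + 0.55 + 0.451 + 0.594 + 0.351 + 0.4 = 2.701
Σ x·lx·mx = 9.339; T = 9.339/2.701 = 3.45761…
r ≈ ln(R0)/T = ln(2.701)/3.45761… = 0.28737… → 0.287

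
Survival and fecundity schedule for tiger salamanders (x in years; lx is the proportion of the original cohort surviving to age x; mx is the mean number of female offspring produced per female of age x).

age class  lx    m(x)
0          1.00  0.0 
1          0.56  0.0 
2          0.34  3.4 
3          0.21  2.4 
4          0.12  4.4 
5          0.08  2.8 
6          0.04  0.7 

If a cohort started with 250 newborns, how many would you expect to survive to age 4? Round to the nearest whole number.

30

Expected survivors = N0 · l_4 = 250 × 0.12 = 30 → 30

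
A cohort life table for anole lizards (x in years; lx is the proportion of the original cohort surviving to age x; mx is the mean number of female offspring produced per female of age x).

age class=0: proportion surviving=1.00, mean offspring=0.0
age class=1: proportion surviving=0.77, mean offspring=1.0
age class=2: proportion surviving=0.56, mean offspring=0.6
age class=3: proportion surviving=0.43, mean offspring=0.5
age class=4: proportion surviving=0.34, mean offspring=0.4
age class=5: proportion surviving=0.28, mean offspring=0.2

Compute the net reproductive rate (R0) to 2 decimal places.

1.51

lx·mx by age: 0, 0.77, 0.336, 0.215, 0.136, 0.056
R0 = Σ lx·mx = 1.513 → 1.51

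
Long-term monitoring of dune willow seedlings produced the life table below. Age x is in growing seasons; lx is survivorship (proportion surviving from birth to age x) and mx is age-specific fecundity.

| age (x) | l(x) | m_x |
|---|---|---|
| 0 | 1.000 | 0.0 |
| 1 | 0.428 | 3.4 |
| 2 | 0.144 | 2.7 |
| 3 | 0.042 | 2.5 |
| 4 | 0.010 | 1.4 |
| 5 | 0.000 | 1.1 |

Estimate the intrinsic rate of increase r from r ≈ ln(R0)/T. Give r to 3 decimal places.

0.508

R0 = Σ lx·mx = 0 + 1.4552 + 0.3888 + 0.105 + 0.014 + 0 = 1.963
Σ x·lx·mx = 2.6038; T = 2.6038/1.963 = 1.32644…
r ≈ ln(R0)/T = ln(1.963)/1.32644… = 0.50848… → 0.508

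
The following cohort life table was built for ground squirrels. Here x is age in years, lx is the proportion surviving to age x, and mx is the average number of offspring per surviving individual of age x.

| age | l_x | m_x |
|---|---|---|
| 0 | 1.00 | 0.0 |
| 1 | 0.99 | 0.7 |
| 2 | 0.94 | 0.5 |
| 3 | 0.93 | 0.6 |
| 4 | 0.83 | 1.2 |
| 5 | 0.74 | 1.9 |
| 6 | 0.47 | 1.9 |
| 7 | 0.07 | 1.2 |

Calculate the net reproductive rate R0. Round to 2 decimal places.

lx·mx by age: 0, 0.693, 0.47, 0.558, 0.996, 1.406, 0.893, 0.084
R0 = Σ lx·mx = 5.1 → 5.10

5.10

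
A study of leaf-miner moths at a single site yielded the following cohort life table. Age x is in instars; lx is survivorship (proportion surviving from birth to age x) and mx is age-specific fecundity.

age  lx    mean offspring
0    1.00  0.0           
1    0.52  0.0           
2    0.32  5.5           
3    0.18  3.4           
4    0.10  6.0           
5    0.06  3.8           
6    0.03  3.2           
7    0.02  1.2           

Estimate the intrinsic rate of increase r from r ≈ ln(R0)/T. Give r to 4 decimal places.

0.4133

R0 = Σ lx·mx = 0 + 0 + 1.76 + 0.612 + 0.6 + 0.228 + 0.096 + 0.024 = 3.32
Σ x·lx·mx = 9.64; T = 9.64/3.32 = 2.90361…
r ≈ ln(R0)/T = ln(3.32)/2.90361… = 0.413266… → 0.4133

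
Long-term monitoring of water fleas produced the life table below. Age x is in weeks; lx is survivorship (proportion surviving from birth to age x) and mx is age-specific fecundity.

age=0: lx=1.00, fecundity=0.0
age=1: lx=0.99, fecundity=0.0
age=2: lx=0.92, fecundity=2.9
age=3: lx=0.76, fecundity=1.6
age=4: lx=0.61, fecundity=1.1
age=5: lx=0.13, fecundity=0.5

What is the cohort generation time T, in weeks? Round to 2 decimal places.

2.60

lx·mx: 0, 0, 2.668, 1.216, 0.671, 0.065 → R0 = 4.62
x·lx·mx: 0, 0, 5.336, 3.648, 2.684, 0.325 → Σ = 11.993
T = 11.993 / 4.62 = 2.595887… → 2.60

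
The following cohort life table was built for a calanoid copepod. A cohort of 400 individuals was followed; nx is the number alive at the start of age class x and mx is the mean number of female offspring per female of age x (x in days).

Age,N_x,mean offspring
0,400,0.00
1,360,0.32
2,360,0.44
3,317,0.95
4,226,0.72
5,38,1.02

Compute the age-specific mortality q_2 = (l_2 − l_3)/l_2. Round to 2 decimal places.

lx = nx/n0 = nx/400: 1, 0.9, 0.9, 0.7925, 0.565, 0.095
q_2 = (l_2 − l_3) / l_2 = (0.9 − 0.7925) / 0.9
     = 0.1075 / 0.9 = 0.119444… → 0.12

0.12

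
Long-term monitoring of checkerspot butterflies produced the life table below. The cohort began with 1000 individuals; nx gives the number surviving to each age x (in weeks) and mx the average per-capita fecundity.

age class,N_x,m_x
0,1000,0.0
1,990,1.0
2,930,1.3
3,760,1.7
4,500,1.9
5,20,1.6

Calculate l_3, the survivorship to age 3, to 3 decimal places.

l_3 = n_3/n_0 = 760/1000 = 0.76 → 0.760

0.760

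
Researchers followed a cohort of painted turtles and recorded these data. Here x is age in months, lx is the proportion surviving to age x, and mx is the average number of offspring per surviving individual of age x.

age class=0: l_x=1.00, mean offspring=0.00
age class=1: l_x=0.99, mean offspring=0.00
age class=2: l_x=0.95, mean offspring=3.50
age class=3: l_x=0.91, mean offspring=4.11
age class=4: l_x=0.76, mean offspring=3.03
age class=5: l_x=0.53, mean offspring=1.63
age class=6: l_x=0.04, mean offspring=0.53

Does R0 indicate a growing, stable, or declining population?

R0 = Σ lx·mx = 0 + 0 + 3.325 + 3.7401 + 2.3028 + 0.8639 + 0.0212 = 10.253
R0 > 1, so the population is growing.

growing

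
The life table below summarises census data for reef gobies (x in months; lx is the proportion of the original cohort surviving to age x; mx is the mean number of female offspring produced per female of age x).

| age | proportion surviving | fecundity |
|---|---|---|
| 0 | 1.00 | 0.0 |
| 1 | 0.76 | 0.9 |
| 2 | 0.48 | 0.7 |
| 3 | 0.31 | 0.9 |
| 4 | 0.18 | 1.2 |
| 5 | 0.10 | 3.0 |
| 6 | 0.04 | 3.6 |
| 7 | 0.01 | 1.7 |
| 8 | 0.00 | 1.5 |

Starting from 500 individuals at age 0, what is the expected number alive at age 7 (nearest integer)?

5

Expected survivors = N0 · l_7 = 500 × 0.01 = 5 → 5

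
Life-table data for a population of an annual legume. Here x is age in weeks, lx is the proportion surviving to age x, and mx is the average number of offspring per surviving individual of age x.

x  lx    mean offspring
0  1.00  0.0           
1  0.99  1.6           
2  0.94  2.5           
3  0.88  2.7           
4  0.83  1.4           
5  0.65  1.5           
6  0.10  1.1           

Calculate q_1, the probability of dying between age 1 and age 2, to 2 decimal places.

0.05

q_1 = (l_1 − l_2) / l_1 = (0.99 − 0.94) / 0.99
     = 0.05 / 0.99 = 0.050505… → 0.05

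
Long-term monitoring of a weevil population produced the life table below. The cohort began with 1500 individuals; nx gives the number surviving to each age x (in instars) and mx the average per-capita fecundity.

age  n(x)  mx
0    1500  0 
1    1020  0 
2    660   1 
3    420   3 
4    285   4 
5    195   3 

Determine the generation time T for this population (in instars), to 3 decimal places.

3.453

lx = nx/n0 = nx/1500: 1, 0.68, 0.44, 0.28, 0.19, 0.13
lx·mx: 0, 0, 0.44, 0.84, 0.76, 0.39 → R0 = 2.43
x·lx·mx: 0, 0, 0.88, 2.52, 3.04, 1.95 → Σ = 8.39
T = 8.39 / 2.43 = 3.452675… → 3.453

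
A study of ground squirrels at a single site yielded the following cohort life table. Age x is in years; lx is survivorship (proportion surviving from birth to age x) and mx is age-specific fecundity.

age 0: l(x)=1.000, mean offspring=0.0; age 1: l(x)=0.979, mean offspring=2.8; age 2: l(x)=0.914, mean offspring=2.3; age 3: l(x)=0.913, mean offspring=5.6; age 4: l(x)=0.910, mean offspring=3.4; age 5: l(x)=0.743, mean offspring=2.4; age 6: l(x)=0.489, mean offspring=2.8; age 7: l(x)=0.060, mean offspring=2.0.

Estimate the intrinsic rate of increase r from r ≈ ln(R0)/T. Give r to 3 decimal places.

R0 = Σ lx·mx = 0 + 2.7412 + 2.1022 + 5.1128 + 3.094 + 1.7832 + 1.3692 + 0.12 = 16.3226
Σ x·lx·mx = 52.6312; T = 52.6312/16.3226 = 3.22444…
r ≈ ln(R0)/T = ln(16.3226)/3.22444… = 0.86606… → 0.866

0.866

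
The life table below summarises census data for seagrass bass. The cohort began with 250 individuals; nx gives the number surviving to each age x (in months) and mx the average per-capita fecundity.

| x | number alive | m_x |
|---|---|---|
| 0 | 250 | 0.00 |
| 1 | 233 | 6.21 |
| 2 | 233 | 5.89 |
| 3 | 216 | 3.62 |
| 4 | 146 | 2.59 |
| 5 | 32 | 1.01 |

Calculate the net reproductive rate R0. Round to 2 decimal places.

lx = nx/n0 = nx/250: 1, 0.932, 0.932, 0.864, 0.584, 0.128
lx·mx by age: 0, 5.78772, 5.48948, 3.12768, 1.51256, 0.12928
R0 = Σ lx·mx = 16.04672 → 16.05

16.05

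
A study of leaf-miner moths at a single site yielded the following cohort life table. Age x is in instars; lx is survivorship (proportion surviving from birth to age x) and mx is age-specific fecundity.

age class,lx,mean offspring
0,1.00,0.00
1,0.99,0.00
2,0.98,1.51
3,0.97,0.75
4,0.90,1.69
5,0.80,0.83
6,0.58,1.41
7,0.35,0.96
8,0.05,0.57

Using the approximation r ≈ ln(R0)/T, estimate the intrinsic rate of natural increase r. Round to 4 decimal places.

0.4347

R0 = Σ lx·mx = 0 + 0 + 1.4798 + 0.7275 + 1.521 + 0.664 + 0.8178 + 0.336 + 0.0285 = 5.5746
Σ x·lx·mx = 22.0329; T = 22.0329/5.5746 = 3.95237…
r ≈ ln(R0)/T = ln(5.5746)/3.95237… = 0.434731… → 0.4347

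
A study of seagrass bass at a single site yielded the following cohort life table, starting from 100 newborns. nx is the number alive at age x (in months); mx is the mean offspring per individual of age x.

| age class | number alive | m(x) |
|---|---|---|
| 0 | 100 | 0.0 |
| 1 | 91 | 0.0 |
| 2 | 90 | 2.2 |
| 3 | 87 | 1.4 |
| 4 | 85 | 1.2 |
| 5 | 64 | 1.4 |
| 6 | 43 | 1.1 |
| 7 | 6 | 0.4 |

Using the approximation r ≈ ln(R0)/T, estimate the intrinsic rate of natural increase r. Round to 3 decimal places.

lx = nx/n0 = nx/100: 1, 0.91, 0.9, 0.87, 0.85, 0.64, 0.43, 0.06
R0 = Σ lx·mx = 0 + 0 + 1.98 + 1.218 + 1.02 + 0.896 + 0.473 + 0.024 = 5.611
Σ x·lx·mx = 19.18; T = 19.18/5.611 = 3.41829…
r ≈ ln(R0)/T = ln(5.611)/3.41829… = 0.50456… → 0.505

0.505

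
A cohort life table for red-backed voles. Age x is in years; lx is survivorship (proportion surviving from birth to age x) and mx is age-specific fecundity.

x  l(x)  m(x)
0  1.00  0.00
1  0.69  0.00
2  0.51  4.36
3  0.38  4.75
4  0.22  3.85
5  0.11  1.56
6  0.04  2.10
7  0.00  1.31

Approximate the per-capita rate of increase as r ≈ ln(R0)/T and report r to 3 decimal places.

0.574

R0 = Σ lx·mx = 0 + 0 + 2.2236 + 1.805 + 0.847 + 0.1716 + 0.084 + 0 = 5.1312
Σ x·lx·mx = 14.6122; T = 14.6122/5.1312 = 2.84772…
r ≈ ln(R0)/T = ln(5.1312)/2.84772… = 0.57426… → 0.574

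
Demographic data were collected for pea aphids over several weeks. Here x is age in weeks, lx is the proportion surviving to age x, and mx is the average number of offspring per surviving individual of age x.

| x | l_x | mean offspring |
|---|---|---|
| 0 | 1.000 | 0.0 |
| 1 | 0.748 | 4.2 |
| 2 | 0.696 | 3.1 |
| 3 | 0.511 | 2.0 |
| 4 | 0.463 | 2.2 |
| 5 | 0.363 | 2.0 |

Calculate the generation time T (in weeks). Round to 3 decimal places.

2.260

lx·mx: 0, 3.1416, 2.1576, 1.022, 1.0186, 0.726 → R0 = 8.0658
x·lx·mx: 0, 3.1416, 4.3152, 3.066, 4.0744, 3.63 → Σ = 18.2272
T = 18.2272 / 8.0658 = 2.259813… → 2.260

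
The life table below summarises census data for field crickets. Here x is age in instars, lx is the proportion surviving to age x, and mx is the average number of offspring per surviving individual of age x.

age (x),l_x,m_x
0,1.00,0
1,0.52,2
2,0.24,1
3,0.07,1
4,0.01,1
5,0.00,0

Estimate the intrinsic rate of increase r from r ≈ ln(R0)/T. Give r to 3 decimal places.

0.236

R0 = Σ lx·mx = 0 + 1.04 + 0.24 + 0.07 + 0.01 + 0 = 1.36
Σ x·lx·mx = 1.77; T = 1.77/1.36 = 1.30147…
r ≈ ln(R0)/T = ln(1.36)/1.30147… = 0.23626… → 0.236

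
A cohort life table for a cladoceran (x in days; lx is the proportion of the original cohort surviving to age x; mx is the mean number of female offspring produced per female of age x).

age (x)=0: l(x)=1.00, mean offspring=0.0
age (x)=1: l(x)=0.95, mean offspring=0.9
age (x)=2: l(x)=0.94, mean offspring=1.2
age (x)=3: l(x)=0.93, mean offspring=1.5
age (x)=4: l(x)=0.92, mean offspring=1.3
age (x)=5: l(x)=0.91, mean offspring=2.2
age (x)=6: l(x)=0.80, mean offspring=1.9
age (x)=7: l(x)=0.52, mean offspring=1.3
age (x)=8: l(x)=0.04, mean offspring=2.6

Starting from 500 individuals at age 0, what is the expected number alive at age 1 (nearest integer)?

Expected survivors = N0 · l_1 = 500 × 0.95 = 475 → 475

475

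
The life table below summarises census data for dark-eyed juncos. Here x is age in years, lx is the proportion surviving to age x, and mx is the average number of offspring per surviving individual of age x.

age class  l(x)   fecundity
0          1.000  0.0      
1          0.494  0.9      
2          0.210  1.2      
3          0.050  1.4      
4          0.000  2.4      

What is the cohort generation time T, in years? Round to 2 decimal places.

lx·mx: 0, 0.4446, 0.252, 0.07, 0 → R0 = 0.7666
x·lx·mx: 0, 0.4446, 0.504, 0.21, 0 → Σ = 1.1586
T = 1.1586 / 0.7666 = 1.511349… → 1.51

1.51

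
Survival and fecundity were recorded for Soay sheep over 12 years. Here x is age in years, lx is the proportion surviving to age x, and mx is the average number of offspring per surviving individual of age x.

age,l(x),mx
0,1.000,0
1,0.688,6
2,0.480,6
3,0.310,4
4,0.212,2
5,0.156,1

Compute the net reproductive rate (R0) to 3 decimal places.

8.828

lx·mx by age: 0, 4.128, 2.88, 1.24, 0.424, 0.156
R0 = Σ lx·mx = 8.828 → 8.828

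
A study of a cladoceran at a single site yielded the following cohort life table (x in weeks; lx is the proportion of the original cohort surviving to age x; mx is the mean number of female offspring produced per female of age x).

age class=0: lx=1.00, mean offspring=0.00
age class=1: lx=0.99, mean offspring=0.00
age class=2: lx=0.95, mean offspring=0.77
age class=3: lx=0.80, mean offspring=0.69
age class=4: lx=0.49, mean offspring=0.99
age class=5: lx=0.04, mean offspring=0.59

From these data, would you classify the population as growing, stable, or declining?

growing

R0 = Σ lx·mx = 0 + 0 + 0.7315 + 0.552 + 0.4851 + 0.0236 = 1.7922
R0 > 1, so the population is growing.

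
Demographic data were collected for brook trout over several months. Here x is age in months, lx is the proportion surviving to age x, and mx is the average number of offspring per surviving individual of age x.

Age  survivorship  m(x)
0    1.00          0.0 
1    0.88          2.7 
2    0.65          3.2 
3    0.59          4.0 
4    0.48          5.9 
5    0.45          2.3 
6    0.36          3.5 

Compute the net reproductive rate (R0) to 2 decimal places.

11.94

lx·mx by age: 0, 2.376, 2.08, 2.36, 2.832, 1.035, 1.26
R0 = Σ lx·mx = 11.943 → 11.94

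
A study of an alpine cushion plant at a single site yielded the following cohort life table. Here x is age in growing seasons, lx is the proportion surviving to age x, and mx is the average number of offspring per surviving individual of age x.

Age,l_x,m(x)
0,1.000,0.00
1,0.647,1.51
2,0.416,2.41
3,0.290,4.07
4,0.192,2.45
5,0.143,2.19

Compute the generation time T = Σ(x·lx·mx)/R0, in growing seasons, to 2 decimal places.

2.53

lx·mx: 0, 0.97697, 1.00256, 1.1803, 0.4704, 0.31317 → R0 = 3.9434
x·lx·mx: 0, 0.97697, 2.00512, 3.5409, 1.8816, 1.56585 → Σ = 9.97044
T = 9.97044 / 3.9434 = 2.528387… → 2.53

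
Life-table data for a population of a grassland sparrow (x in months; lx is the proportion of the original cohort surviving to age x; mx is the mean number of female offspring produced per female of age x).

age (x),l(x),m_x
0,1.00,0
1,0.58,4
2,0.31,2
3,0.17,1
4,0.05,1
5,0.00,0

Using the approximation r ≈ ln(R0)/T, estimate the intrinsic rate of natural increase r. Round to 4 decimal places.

0.8515

R0 = Σ lx·mx = 0 + 2.32 + 0.62 + 0.17 + 0.05 + 0 = 3.16
Σ x·lx·mx = 4.27; T = 4.27/3.16 = 1.35127…
r ≈ ln(R0)/T = ln(3.16)/1.35127… = 0.851477… → 0.8515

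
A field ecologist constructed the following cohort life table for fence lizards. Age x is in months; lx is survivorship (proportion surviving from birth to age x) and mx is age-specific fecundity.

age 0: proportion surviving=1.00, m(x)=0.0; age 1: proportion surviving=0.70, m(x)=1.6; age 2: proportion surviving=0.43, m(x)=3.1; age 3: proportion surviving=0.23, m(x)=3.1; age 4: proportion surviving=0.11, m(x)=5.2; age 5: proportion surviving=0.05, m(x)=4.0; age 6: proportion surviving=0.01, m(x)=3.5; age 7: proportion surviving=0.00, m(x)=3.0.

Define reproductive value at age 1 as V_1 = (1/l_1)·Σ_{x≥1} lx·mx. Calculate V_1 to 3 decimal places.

lx·mx for x ≥ 1: 1.12, 1.333, 0.713, 0.572, 0.2, 0.035, 0 → sum = 3.973
V_1 = 3.973 / l_1 = 3.973 / 0.7 = 5.675714… → 5.676

5.676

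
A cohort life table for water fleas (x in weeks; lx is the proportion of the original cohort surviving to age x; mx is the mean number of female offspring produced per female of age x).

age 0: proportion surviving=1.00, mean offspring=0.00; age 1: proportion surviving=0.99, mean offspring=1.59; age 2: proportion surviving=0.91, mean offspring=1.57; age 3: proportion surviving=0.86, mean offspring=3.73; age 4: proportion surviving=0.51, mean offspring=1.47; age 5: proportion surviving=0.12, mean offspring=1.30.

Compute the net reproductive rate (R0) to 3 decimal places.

7.116

lx·mx by age: 0, 1.5741, 1.4287, 3.2078, 0.7497, 0.156
R0 = Σ lx·mx = 7.1163 → 7.116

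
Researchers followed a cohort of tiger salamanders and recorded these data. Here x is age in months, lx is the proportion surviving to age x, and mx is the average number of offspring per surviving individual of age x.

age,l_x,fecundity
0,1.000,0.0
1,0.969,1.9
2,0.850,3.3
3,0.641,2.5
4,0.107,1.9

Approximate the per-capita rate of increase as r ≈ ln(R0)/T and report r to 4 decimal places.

0.9202

R0 = Σ lx·mx = 0 + 1.8411 + 2.805 + 1.6025 + 0.2033 = 6.4519
Σ x·lx·mx = 13.0718; T = 13.0718/6.4519 = 2.02604…
r ≈ ln(R0)/T = ln(6.4519)/2.02604… = 0.920207… → 0.9202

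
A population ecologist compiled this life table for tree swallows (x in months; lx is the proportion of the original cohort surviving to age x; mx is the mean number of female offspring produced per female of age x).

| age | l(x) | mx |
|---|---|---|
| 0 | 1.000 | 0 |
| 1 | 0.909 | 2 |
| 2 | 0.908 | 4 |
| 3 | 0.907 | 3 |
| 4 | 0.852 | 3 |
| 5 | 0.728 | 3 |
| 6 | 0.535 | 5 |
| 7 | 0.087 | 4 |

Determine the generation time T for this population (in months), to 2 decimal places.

3.57

lx·mx: 0, 1.818, 3.632, 2.721, 2.556, 2.184, 2.675, 0.348 → R0 = 15.934
x·lx·mx: 0, 1.818, 7.264, 8.163, 10.224, 10.92, 16.05, 2.436 → Σ = 56.875
T = 56.875 / 15.934 = 3.569411… → 3.57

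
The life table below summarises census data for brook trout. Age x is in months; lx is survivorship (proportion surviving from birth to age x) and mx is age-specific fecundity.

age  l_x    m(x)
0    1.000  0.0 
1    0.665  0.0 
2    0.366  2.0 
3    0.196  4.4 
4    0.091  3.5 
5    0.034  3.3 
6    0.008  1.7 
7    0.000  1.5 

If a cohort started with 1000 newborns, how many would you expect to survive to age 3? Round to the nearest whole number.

Expected survivors = N0 · l_3 = 1000 × 0.196 = 196 → 196

196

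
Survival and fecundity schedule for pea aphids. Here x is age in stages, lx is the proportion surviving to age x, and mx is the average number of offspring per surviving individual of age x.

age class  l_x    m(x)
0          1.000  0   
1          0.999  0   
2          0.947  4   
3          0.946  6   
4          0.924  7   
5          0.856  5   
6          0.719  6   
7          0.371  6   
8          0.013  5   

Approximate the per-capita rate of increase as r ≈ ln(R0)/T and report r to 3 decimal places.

0.775

R0 = Σ lx·mx = 0 + 0 + 3.788 + 5.676 + 6.468 + 4.28 + 4.314 + 2.226 + 0.065 = 26.817
Σ x·lx·mx = 113.862; T = 113.862/26.817 = 4.24589…
r ≈ ln(R0)/T = ln(26.817)/4.24589… = 0.77464… → 0.775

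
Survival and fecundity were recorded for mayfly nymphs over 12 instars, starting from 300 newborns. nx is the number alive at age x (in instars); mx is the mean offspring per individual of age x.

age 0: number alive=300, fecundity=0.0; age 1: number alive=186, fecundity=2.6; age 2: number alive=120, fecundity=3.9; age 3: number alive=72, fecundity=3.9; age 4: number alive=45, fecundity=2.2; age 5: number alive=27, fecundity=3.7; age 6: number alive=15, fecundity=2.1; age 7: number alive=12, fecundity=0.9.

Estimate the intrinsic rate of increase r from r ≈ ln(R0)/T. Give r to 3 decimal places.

0.685

lx = nx/n0 = nx/300: 1, 0.62, 0.4, 0.24, 0.15, 0.09, 0.05, 0.04
R0 = Σ lx·mx = 0 + 1.612 + 1.56 + 0.936 + 0.33 + 0.333 + 0.105 + 0.036 = 4.912
Σ x·lx·mx = 11.407; T = 11.407/4.912 = 2.32227…
r ≈ ln(R0)/T = ln(4.912)/2.32227… = 0.6854… → 0.685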